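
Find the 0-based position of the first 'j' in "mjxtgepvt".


Input string: 'mjxtgepvt'
Target: 'j'
Scanning left to right: s[0]='m', s[1]='j'
First match at index: 1


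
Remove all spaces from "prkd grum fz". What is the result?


Input string: 'prkd grum fz'
Operation: remove all spaces
Words: 'prkd', 'grum', 'fz'
Join without spaces: prkdgrumfz


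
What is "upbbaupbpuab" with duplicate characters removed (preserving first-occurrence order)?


Input: 'upbbaupbpuab'
Operation: keep first occurrence of each character
Scan: s[0]='u' new -> keep; s[1]='p' new -> keep; s[2]='b' new -> keep; s[3]='b' seen -> skip; s[4]='a' new -> keep; s[5]='u' seen -> skip; s[6]='p' seen -> skip; s[7]='b' seen -> skip; s[8]='p' seen -> skip; s[9]='u' seen -> skip; s[10]='a' seen -> skip; s[11]='b' seen -> skip
Result: upba


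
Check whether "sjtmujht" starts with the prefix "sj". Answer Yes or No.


Input string: 'sjtmujht'
Prefix to check: 'sj'
First 2 characters of input: 'sj'
Match: True
Result: Yes


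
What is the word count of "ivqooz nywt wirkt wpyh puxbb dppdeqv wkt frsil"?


Input string: 'ivqooz nywt wirkt wpyh puxbb dppdeqv wkt frsil'
Operation: split by spaces
Words found: 'ivqooz', 'nywt', 'wirkt', 'wpyh', 'puxbb', 'dppdeqv', 'wkt', 'frsil'
Word count: 8


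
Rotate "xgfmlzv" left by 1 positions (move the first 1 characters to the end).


Input: 'xgfmlzv', shift = 1
Operation: split at index 1 and swap parts
Front part s[0:1] = 'x'
Back part s[1:] = 'gfmlzv'
Rotated = back + front = 'gfmlzv' + 'x'
Result: gfmlzvx


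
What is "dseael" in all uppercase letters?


Input string: 'dseael'
Operation: convert each letter to uppercase
Mapping: 'd'->'D', 's'->'S', 'e'->'E', 'a'->'A', 'e'->'E', 'l'->'L'
Result: DSEAEL


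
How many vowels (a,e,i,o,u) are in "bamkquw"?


Input string: 'bamkquw'
Operation: count vowels (a, e, i, o, u)
Scan: s[0]='b', s[1]='a' (vowel), s[2]='m', s[3]='k', s[4]='q', s[5]='u' (vowel), s[6]='w'
Vowels found: 2
Result: 2


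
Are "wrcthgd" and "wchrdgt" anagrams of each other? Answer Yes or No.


String 1: 'wrcthgd' -> sorted: 'cdghrtw'
String 2: 'wchrdgt' -> sorted: 'cdghrtw'
Compare sorted forms: 'cdghrtw' == 'cdghrtw'
Anagram: Yes


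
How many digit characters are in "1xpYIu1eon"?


Input string: '1xpYIu1eon'
Operation: count digit characters (0-9)
Scan: '1'(digit), 'x', 'p', 'Y', 'I', 'u', '1'(digit), 'e', 'o', 'n'
Digits found: 2
Result: 2


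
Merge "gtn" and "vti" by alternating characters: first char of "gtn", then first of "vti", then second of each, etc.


String 1: 'gtn'
String 2: 'vti'
Operation: alternate characters
Pairs: 'g'+'v', 't'+'t', 'n'+'i'
Result: gvttni


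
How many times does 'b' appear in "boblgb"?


Input string: 'boblgb'
Target character: 'b'
Scan each position: s[0]='b', s[2]='b', s[5]='b'
Matches found at indices: 0, 2, 5
Total: 3


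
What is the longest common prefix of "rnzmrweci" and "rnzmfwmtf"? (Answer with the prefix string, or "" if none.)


String 1: 'rnzmrweci'
String 2: 'rnzmfwmtf'
Compare position by position:
pos 0: 'r' vs 'r' match
pos 1: 'n' vs 'n' match
pos 2: 'z' vs 'z' match
pos 3: 'm' vs 'm' match
pos 4: 'r' vs 'f' differ -> stop
Longest common prefix: "rnzm" (length 4)


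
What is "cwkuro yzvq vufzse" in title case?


Input string: 'cwkuro yzvq vufzse'
Operation: capitalize first letter of each word
Word transformations: 'cwkuro'->'Cwkuro', 'yzvq'->'Yzvq', 'vufzse'->'Vufzse'
Result: Cwkuro Yzvq Vufzse


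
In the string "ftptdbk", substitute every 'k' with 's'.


Input string: 'ftptdbk'
Operation: replace 'k' with 's'
Positions of 'k': 6
After replacement: ftptdbs


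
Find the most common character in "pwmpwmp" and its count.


Input: 'pwmpwmp'
Operation: tally each character
Counts: 'm':2, 'p':3, 'w':2
Maximum: 'p' appears 3 times


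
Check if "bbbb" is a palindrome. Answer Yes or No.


Input string: 'bbbb'
Reversed: 'bbbb'
Compare pairs: s[0]='b' vs s[3]='b' (match), s[1]='b' vs s[2]='b' (match)
Palindrome: Yes


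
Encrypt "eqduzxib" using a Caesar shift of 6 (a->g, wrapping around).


Input: 'eqduzxib', shift = 6
Operation: for each letter, (position + 6) mod 26
Mapping: 'e'(4+6=10)->'k', 'q'(16+6=22)->'w', 'd'(3+6=9)->'j', 'u'(20+6=26, 26 mod 26=0)->'a', 'z'(25+6=31, 31 mod 26=5)->'f', 'x'(23+6=29, 29 mod 26=3)->'d', 'i'(8+6=14)->'o', 'b'(1+6=7)->'h'
Result: kwjafdoh


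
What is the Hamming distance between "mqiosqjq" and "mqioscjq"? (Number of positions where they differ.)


String 1: 'mqiosqjq'
String 2: 'mqioscjq'
Compare each position: pos 0: 'm'=='m', pos 1: 'q'=='q', pos 2: 'i'=='i', pos 3: 'o'=='o', pos 4: 's'=='s', pos 5: 'q'!='c', pos 6: 'j'=='j', pos 7: 'q'=='q'
Differing positions: 1
Hamming distance: 1


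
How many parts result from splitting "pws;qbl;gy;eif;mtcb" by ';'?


Input string: 'pws;qbl;gy;eif;mtcb'
Delimiter: ';'
Split result: 'pws', 'qbl', 'gy', 'eif', 'mtcb'
Number of parts: 5


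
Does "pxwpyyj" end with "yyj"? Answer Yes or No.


Input string: 'pxwpyyj'
Suffix to check: 'yyj'
Last 3 characters of input: 'yyj'
Match: True
Result: Yes


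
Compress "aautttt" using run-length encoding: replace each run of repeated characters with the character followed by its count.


Input: 'aautttt'
Operation: identify consecutive runs
Runs: 'aa' -> a2, 'u' -> u1, 'tttt' -> t4
Encoded: a2u1t4


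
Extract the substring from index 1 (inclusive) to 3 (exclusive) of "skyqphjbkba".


Input string: 'skyqphjbkba'
Operation: slice [1:3]
Extract characters: s[1]='k', s[2]='y'
Result: ky


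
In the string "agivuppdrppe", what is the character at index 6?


Input string: 'agivuppdrppe'
Operation: get character at index 6
Index mapping: s[0]='a', s[1]='g', s[2]='i', s[3]='v', s[4]='u', s[5]='p', s[6]='p'
Result: 'p'


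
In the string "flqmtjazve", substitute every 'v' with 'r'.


Input string: 'flqmtjazve'
Operation: replace 'v' with 'r'
Positions of 'v': 8
After replacement: flqmtjazre


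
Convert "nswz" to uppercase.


Input string: 'nswz'
Operation: convert each letter to uppercase
Mapping: 'n'->'N', 's'->'S', 'w'->'W', 'z'->'Z'
Result: NSWZ


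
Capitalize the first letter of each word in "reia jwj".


Input string: 'reia jwj'
Operation: capitalize first letter of each word
Word transformations: 'reia'->'Reia', 'jwj'->'Jwj'
Result: Reia Jwj


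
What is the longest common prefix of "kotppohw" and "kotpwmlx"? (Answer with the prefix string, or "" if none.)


String 1: 'kotppohw'
String 2: 'kotpwmlx'
Compare position by position:
pos 0: 'k' vs 'k' match
pos 1: 'o' vs 'o' match
pos 2: 't' vs 't' match
pos 3: 'p' vs 'p' match
pos 4: 'p' vs 'w' differ -> stop
Longest common prefix: "kotp" (length 4)


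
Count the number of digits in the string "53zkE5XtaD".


Input string: '53zkE5XtaD'
Operation: count digit characters (0-9)
Scan: '5'(digit), '3'(digit), 'z', 'k', 'E', '5'(digit), 'X', 't', 'a', 'D'
Digits found: 3
Result: 3


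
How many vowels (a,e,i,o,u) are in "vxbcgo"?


Input string: 'vxbcgo'
Operation: count vowels (a, e, i, o, u)
Scan: s[0]='v', s[1]='x', s[2]='b', s[3]='c', s[4]='g', s[5]='o' (vowel)
Vowels found: 1
Result: 1


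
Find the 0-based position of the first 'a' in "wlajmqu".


Input string: 'wlajmqu'
Target: 'a'
Scanning left to right: s[0]='w', s[1]='l', s[2]='a'
First match at index: 2


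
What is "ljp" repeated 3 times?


Input string: 'ljp'
Operation: repeat 3 times
Concatenation: 'ljp' + 'ljp' + 'ljp'
Result: ljpljpljp


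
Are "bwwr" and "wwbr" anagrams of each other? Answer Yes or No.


String 1: 'bwwr' -> sorted: 'brww'
String 2: 'wwbr' -> sorted: 'brww'
Compare sorted forms: 'brww' == 'brww'
Anagram: Yes


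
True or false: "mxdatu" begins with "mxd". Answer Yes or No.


Input string: 'mxdatu'
Prefix to check: 'mxd'
First 3 characters of input: 'mxd'
Match: True
Result: Yes


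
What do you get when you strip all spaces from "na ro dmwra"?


Input string: 'na ro dmwra'
Operation: remove all spaces
Words: 'na', 'ro', 'dmwra'
Join without spaces: narodmwra


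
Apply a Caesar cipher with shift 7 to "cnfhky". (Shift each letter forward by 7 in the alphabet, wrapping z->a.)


Input: 'cnfhky', shift = 7
Operation: for each letter, (position + 7) mod 26
Mapping: 'c'(2+7=9)->'j', 'n'(13+7=20)->'u', 'f'(5+7=12)->'m', 'h'(7+7=14)->'o', 'k'(10+7=17)->'r', 'y'(24+7=31, 31 mod 26=5)->'f'
Result: jumorf


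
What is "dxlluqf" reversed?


Input string: 'dxlluqf'
Operation: reverse character order
Original order: 'd' -> 'x' -> 'l' -> 'l' -> 'u' -> 'q' -> 'f'
Reversed order: 'f' -> 'q' -> 'u' -> 'l' -> 'l' -> 'x' -> 'd'
Result: fqullxd


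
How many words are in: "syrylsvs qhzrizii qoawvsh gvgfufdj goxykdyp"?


Input string: 'syrylsvs qhzrizii qoawvsh gvgfufdj goxykdyp'
Operation: split by spaces
Words found: 'syrylsvs', 'qhzrizii', 'qoawvsh', 'gvgfufdj', 'goxykdyp'
Word count: 5


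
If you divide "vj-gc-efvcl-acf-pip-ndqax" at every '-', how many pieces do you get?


Input string: 'vj-gc-efvcl-acf-pip-ndqax'
Delimiter: '-'
Split result: 'vj', 'gc', 'efvcl', 'acf', 'pip', 'ndqax'
Number of parts: 6


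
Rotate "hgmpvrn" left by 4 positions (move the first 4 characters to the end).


Input: 'hgmpvrn', shift = 4
Operation: split at index 4 and swap parts
Front part s[0:4] = 'hgmp'
Back part s[4:] = 'vrn'
Rotated = back + front = 'vrn' + 'hgmp'
Result: vrnhgmp


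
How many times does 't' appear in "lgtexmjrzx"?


Input string: 'lgtexmjrzx'
Target character: 't'
Scan each position: s[2]='t'
Matches found at indices: 2
Total: 1


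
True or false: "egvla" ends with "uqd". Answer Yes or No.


Input string: 'egvla'
Suffix to check: 'uqd'
Last 3 characters of input: 'vla'
Match: False
Result: No


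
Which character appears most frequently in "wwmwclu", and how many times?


Input: 'wwmwclu'
Operation: tally each character
Counts: 'c':1, 'l':1, 'm':1, 'u':1, 'w':3
Maximum: 'w' appears 3 times


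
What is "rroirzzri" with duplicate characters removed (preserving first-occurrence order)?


Input: 'rroirzzri'
Operation: keep first occurrence of each character
Scan: s[0]='r' new -> keep; s[1]='r' seen -> skip; s[2]='o' new -> keep; s[3]='i' new -> keep; s[4]='r' seen -> skip; s[5]='z' new -> keep; s[6]='z' seen -> skip; s[7]='r' seen -> skip; s[8]='i' seen -> skip
Result: roiz


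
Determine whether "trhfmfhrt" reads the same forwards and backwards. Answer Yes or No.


Input string: 'trhfmfhrt'
Reversed: 'trhfmfhrt'
Compare pairs: s[0]='t' vs s[8]='t' (match), s[1]='r' vs s[7]='r' (match), s[2]='h' vs s[6]='h' (match), s[3]='f' vs s[5]='f' (match)
Palindrome: Yes


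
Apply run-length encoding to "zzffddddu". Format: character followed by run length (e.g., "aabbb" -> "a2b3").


Input: 'zzffddddu'
Operation: identify consecutive runs
Runs: 'zz' -> z2, 'ff' -> f2, 'dddd' -> d4, 'u' -> u1
Encoded: z2f2d4u1


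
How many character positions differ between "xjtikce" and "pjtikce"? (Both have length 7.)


String 1: 'xjtikce'
String 2: 'pjtikce'
Compare each position: pos 0: 'x'!='p', pos 1: 'j'=='j', pos 2: 't'=='t', pos 3: 'i'=='i', pos 4: 'k'=='k', pos 5: 'c'=='c', pos 6: 'e'=='e'
Differing positions: 1
Hamming distance: 1


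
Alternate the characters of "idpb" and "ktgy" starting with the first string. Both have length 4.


String 1: 'idpb'
String 2: 'ktgy'
Operation: alternate characters
Pairs: 'i'+'k', 'd'+'t', 'p'+'g', 'b'+'y'
Result: ikdtpgby


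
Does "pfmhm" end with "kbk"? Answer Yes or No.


Input string: 'pfmhm'
Suffix to check: 'kbk'
Last 3 characters of input: 'mhm'
Match: False
Result: No


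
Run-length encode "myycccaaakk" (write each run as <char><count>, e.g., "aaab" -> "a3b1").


Input: 'myycccaaakk'
Operation: identify consecutive runs
Runs: 'm' -> m1, 'yy' -> y2, 'ccc' -> c3, 'aaa' -> a3, 'kk' -> k2
Encoded: m1y2c3a3k2


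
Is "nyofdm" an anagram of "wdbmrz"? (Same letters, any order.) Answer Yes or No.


String 1: 'wdbmrz' -> sorted: 'bdmrwz'
String 2: 'nyofdm' -> sorted: 'dfmnoy'
Compare sorted forms: 'bdmrwz' != 'dfmnoy'
Anagram: No


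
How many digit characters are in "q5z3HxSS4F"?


Input string: 'q5z3HxSS4F'
Operation: count digit characters (0-9)
Scan: 'q', '5'(digit), 'z', '3'(digit), 'H', 'x', 'S', 'S', '4'(digit), 'F'
Digits found: 3
Result: 3


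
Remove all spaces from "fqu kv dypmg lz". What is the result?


Input string: 'fqu kv dypmg lz'
Operation: remove all spaces
Words: 'fqu', 'kv', 'dypmg', 'lz'
Join without spaces: fqukvdypmglz


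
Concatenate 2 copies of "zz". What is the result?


Input string: 'zz'
Operation: repeat 2 times
Concatenation: 'zz' + 'zz'
Result: zzzz


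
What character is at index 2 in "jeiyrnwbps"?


Input string: 'jeiyrnwbps'
Operation: get character at index 2
Index mapping: s[0]='j', s[1]='e', s[2]='i'
Result: 'i'


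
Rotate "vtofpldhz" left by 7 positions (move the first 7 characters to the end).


Input: 'vtofpldhz', shift = 7
Operation: split at index 7 and swap parts
Front part s[0:7] = 'vtofpld'
Back part s[7:] = 'hz'
Rotated = back + front = 'hz' + 'vtofpld'
Result: hzvtofpld


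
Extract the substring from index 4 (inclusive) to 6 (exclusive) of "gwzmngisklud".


Input string: 'gwzmngisklud'
Operation: slice [4:6]
Extract characters: s[4]='n', s[5]='g'
Result: ng


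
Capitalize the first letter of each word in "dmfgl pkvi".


Input string: 'dmfgl pkvi'
Operation: capitalize first letter of each word
Word transformations: 'dmfgl'->'Dmfgl', 'pkvi'->'Pkvi'
Result: Dmfgl Pkvi


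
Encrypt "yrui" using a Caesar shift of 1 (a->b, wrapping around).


Input: 'yrui', shift = 1
Operation: for each letter, (position + 1) mod 26
Mapping: 'y'(24+1=25)->'z', 'r'(17+1=18)->'s', 'u'(20+1=21)->'v', 'i'(8+1=9)->'j'
Result: zsvj


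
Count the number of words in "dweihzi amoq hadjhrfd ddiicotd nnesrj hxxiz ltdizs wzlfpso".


Input string: 'dweihzi amoq hadjhrfd ddiicotd nnesrj hxxiz ltdizs wzlfpso'
Operation: split by spaces
Words found: 'dweihzi', 'amoq', 'hadjhrfd', 'ddiicotd', 'nnesrj', 'hxxiz', 'ltdizs', 'wzlfpso'
Word count: 8


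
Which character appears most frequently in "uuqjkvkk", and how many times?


Input: 'uuqjkvkk'
Operation: tally each character
Counts: 'j':1, 'k':3, 'q':1, 'u':2, 'v':1
Maximum: 'k' appears 3 times


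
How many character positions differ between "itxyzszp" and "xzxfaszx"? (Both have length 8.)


String 1: 'itxyzszp'
String 2: 'xzxfaszx'
Compare each position: pos 0: 'i'!='x', pos 1: 't'!='z', pos 2: 'x'=='x', pos 3: 'y'!='f', pos 4: 'z'!='a', pos 5: 's'=='s', pos 6: 'z'=='z', pos 7: 'p'!='x'
Differing positions: 5
Hamming distance: 5


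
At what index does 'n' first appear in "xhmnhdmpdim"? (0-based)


Input string: 'xhmnhdmpdim'
Target: 'n'
Scanning left to right: s[0]='x', s[1]='h', s[2]='m', s[3]='n'
First match at index: 3


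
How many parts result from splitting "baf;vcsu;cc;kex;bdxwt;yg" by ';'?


Input string: 'baf;vcsu;cc;kex;bdxwt;yg'
Delimiter: ';'
Split result: 'baf', 'vcsu', 'cc', 'kex', 'bdxwt', 'yg'
Number of parts: 6


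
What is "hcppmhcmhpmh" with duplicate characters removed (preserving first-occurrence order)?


Input: 'hcppmhcmhpmh'
Operation: keep first occurrence of each character
Scan: s[0]='h' new -> keep; s[1]='c' new -> keep; s[2]='p' new -> keep; s[3]='p' seen -> skip; s[4]='m' new -> keep; s[5]='h' seen -> skip; s[6]='c' seen -> skip; s[7]='m' seen -> skip; s[8]='h' seen -> skip; s[9]='p' seen -> skip; s[10]='m' seen -> skip; s[11]='h' seen -> skip
Result: hcpm


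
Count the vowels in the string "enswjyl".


Input string: 'enswjyl'
Operation: count vowels (a, e, i, o, u)
Scan: s[0]='e' (vowel), s[1]='n', s[2]='s', s[3]='w', s[4]='j', s[5]='y', s[6]='l'
Vowels found: 1
Result: 1


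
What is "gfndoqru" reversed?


Input string: 'gfndoqru'
Operation: reverse character order
Original order: 'g' -> 'f' -> 'n' -> 'd' -> 'o' -> 'q' -> 'r' -> 'u'
Reversed order: 'u' -> 'r' -> 'q' -> 'o' -> 'd' -> 'n' -> 'f' -> 'g'
Result: urqodnfg


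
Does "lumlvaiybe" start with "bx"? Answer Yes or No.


Input string: 'lumlvaiybe'
Prefix to check: 'bx'
First 2 characters of input: 'lu'
Match: False
Result: No


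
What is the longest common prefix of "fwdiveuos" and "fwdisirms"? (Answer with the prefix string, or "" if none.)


String 1: 'fwdiveuos'
String 2: 'fwdisirms'
Compare position by position:
pos 0: 'f' vs 'f' match
pos 1: 'w' vs 'w' match
pos 2: 'd' vs 'd' match
pos 3: 'i' vs 'i' match
pos 4: 'v' vs 's' differ -> stop
Longest common prefix: "fwdi" (length 4)


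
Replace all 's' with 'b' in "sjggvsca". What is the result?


Input string: 'sjggvsca'
Operation: replace 's' with 'b'
Positions of 's': 0, 5
After replacement: bjggvbca


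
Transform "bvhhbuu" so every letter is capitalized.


Input string: 'bvhhbuu'
Operation: convert each letter to uppercase
Mapping: 'b'->'B', 'v'->'V', 'h'->'H', 'h'->'H', 'b'->'B', 'u'->'U', 'u'->'U'
Result: BVHHBUU


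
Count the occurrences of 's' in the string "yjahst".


Input string: 'yjahst'
Target character: 's'
Scan each position: s[4]='s'
Matches found at indices: 4
Total: 1


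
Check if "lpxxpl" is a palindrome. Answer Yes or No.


Input string: 'lpxxpl'
Reversed: 'lpxxpl'
Compare pairs: s[0]='l' vs s[5]='l' (match), s[1]='p' vs s[4]='p' (match), s[2]='x' vs s[3]='x' (match)
Palindrome: Yes


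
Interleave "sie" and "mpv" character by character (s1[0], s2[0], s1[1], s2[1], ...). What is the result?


String 1: 'sie'
String 2: 'mpv'
Operation: alternate characters
Pairs: 's'+'m', 'i'+'p', 'e'+'v'
Result: smipev


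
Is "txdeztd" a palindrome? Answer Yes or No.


Input string: 'txdeztd'
Reversed: 'dtzedxt'
Compare pairs: s[0]='t' vs s[6]='d' (mismatch), s[1]='x' vs s[5]='t' (mismatch), s[2]='d' vs s[4]='z' (mismatch)
Palindrome: No


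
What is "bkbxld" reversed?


Input string: 'bkbxld'
Operation: reverse character order
Original order: 'b' -> 'k' -> 'b' -> 'x' -> 'l' -> 'd'
Reversed order: 'd' -> 'l' -> 'x' -> 'b' -> 'k' -> 'b'
Result: dlxbkb


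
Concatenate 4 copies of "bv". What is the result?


Input string: 'bv'
Operation: repeat 4 times
Concatenation: 'bv' + 'bv' + 'bv' + 'bv'
Result: bvbvbvbv


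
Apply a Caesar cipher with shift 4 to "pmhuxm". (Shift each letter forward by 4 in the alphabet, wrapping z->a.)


Input: 'pmhuxm', shift = 4
Operation: for each letter, (position + 4) mod 26
Mapping: 'p'(15+4=19)->'t', 'm'(12+4=16)->'q', 'h'(7+4=11)->'l', 'u'(20+4=24)->'y', 'x'(23+4=27, 27 mod 26=1)->'b', 'm'(12+4=16)->'q'
Result: tqlybq


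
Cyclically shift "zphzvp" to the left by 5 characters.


Input: 'zphzvp', shift = 5
Operation: split at index 5 and swap parts
Front part s[0:5] = 'zphzv'
Back part s[5:] = 'p'
Rotated = back + front = 'p' + 'zphzv'
Result: pzphzv


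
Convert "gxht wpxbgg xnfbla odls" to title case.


Input string: 'gxht wpxbgg xnfbla odls'
Operation: capitalize first letter of each word
Word transformations: 'gxht'->'Gxht', 'wpxbgg'->'Wpxbgg', 'xnfbla'->'Xnfbla', 'odls'->'Odls'
Result: Gxht Wpxbgg Xnfbla Odls


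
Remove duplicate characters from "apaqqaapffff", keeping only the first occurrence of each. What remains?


Input: 'apaqqaapffff'
Operation: keep first occurrence of each character
Scan: s[0]='a' new -> keep; s[1]='p' new -> keep; s[2]='a' seen -> skip; s[3]='q' new -> keep; s[4]='q' seen -> skip; s[5]='a' seen -> skip; s[6]='a' seen -> skip; s[7]='p' seen -> skip; s[8]='f' new -> keep; s[9]='f' seen -> skip; s[10]='f' seen -> skip; s[11]='f' seen -> skip
Result: apqf


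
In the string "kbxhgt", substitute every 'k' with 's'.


Input string: 'kbxhgt'
Operation: replace 'k' with 's'
Positions of 'k': 0
After replacement: sbxhgt


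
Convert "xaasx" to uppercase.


Input string: 'xaasx'
Operation: convert each letter to uppercase
Mapping: 'x'->'X', 'a'->'A', 'a'->'A', 's'->'S', 'x'->'X'
Result: XAASX


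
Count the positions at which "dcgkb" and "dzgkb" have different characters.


String 1: 'dcgkb'
String 2: 'dzgkb'
Compare each position: pos 0: 'd'=='d', pos 1: 'c'!='z', pos 2: 'g'=='g', pos 3: 'k'=='k', pos 4: 'b'=='b'
Differing positions: 1
Hamming distance: 1


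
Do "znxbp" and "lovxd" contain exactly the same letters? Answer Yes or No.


String 1: 'znxbp' -> sorted: 'bnpxz'
String 2: 'lovxd' -> sorted: 'dlovx'
Compare sorted forms: 'bnpxz' != 'dlovx'
Anagram: No


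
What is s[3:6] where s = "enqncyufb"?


Input string: 'enqncyufb'
Operation: slice [3:6]
Extract characters: s[3]='n', s[4]='c', s[5]='y'
Result: ncy


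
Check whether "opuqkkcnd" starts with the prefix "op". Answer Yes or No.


Input string: 'opuqkkcnd'
Prefix to check: 'op'
First 2 characters of input: 'op'
Match: True
Result: Yes


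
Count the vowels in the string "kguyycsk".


Input string: 'kguyycsk'
Operation: count vowels (a, e, i, o, u)
Scan: s[0]='k', s[1]='g', s[2]='u' (vowel), s[3]='y', s[4]='y', s[5]='c', s[6]='s', s[7]='k'
Vowels found: 1
Result: 1


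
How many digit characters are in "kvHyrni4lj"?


Input string: 'kvHyrni4lj'
Operation: count digit characters (0-9)
Scan: 'k', 'v', 'H', 'y', 'r', 'n', 'i', '4'(digit), 'l', 'j'
Digits found: 1
Result: 1


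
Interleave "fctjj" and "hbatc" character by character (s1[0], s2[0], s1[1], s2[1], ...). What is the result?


String 1: 'fctjj'
String 2: 'hbatc'
Operation: alternate characters
Pairs: 'f'+'h', 'c'+'b', 't'+'a', 'j'+'t', 'j'+'c'
Result: fhcbtajtjc


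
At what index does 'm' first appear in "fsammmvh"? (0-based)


Input string: 'fsammmvh'
Target: 'm'
Scanning left to right: s[0]='f', s[1]='s', s[2]='a', s[3]='m'
First match at index: 3


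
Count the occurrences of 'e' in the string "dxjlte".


Input string: 'dxjlte'
Target character: 'e'
Scan each position: s[5]='e'
Matches found at indices: 5
Total: 1


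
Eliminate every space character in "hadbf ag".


Input string: 'hadbf ag'
Operation: remove all spaces
Words: 'hadbf', 'ag'
Join without spaces: hadbfag


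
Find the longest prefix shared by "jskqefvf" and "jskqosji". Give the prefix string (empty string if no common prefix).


String 1: 'jskqefvf'
String 2: 'jskqosji'
Compare position by position:
pos 0: 'j' vs 'j' match
pos 1: 's' vs 's' match
pos 2: 'k' vs 'k' match
pos 3: 'q' vs 'q' match
pos 4: 'e' vs 'o' differ -> stop
Longest common prefix: "jskq" (length 4)


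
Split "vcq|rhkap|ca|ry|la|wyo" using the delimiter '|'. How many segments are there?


Input string: 'vcq|rhkap|ca|ry|la|wyo'
Delimiter: '|'
Split result: 'vcq', 'rhkap', 'ca', 'ry', 'la', 'wyo'
Number of parts: 6


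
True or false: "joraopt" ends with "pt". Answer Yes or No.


Input string: 'joraopt'
Suffix to check: 'pt'
Last 2 characters of input: 'pt'
Match: True
Result: Yes


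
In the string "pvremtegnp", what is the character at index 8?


Input string: 'pvremtegnp'
Operation: get character at index 8
Index mapping: s[0]='p', s[1]='v', s[2]='r', s[3]='e', s[4]='m', s[5]='t', s[6]='e', s[7]='g', s[8]='n'
Result: 'n'


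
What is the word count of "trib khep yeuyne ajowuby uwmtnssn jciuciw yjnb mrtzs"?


Input string: 'trib khep yeuyne ajowuby uwmtnssn jciuciw yjnb mrtzs'
Operation: split by spaces
Words found: 'trib', 'khep', 'yeuyne', 'ajowuby', 'uwmtnssn', 'jciuciw', 'yjnb', 'mrtzs'
Word count: 8


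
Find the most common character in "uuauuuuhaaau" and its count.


Input: 'uuauuuuhaaau'
Operation: tally each character
Counts: 'a':4, 'h':1, 'u':7
Maximum: 'u' appears 7 times


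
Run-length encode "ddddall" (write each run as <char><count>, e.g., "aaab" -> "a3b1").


Input: 'ddddall'
Operation: identify consecutive runs
Runs: 'dddd' -> d4, 'a' -> a1, 'll' -> l2
Encoded: d4a1l2


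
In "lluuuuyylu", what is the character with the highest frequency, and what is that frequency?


Input: 'lluuuuyylu'
Operation: tally each character
Counts: 'l':3, 'u':5, 'y':2
Maximum: 'u' appears 5 times


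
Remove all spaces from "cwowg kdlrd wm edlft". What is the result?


Input string: 'cwowg kdlrd wm edlft'
Operation: remove all spaces
Words: 'cwowg', 'kdlrd', 'wm', 'edlft'
Join without spaces: cwowgkdlrdwmedlft


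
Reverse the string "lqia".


Input string: 'lqia'
Operation: reverse character order
Original order: 'l' -> 'q' -> 'i' -> 'a'
Reversed order: 'a' -> 'i' -> 'q' -> 'l'
Result: aiql


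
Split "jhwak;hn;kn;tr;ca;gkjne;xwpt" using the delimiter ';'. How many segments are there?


Input string: 'jhwak;hn;kn;tr;ca;gkjne;xwpt'
Delimiter: ';'
Split result: 'jhwak', 'hn', 'kn', 'tr', 'ca', 'gkjne', 'xwpt'
Number of parts: 7


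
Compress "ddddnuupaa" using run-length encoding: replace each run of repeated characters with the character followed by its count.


Input: 'ddddnuupaa'
Operation: identify consecutive runs
Runs: 'dddd' -> d4, 'n' -> n1, 'uu' -> u2, 'p' -> p1, 'aa' -> a2
Encoded: d4n1u2p1a2


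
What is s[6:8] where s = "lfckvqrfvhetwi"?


Input string: 'lfckvqrfvhetwi'
Operation: slice [6:8]
Extract characters: s[6]='r', s[7]='f'
Result: rf


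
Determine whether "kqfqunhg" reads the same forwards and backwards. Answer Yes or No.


Input string: 'kqfqunhg'
Reversed: 'ghnuqfqk'
Compare pairs: s[0]='k' vs s[7]='g' (mismatch), s[1]='q' vs s[6]='h' (mismatch), s[2]='f' vs s[5]='n' (mismatch), s[3]='q' vs s[4]='u' (mismatch)
Palindrome: No


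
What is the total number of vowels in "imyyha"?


Input string: 'imyyha'
Operation: count vowels (a, e, i, o, u)
Scan: s[0]='i' (vowel), s[1]='m', s[2]='y', s[3]='y', s[4]='h', s[5]='a' (vowel)
Vowels found: 2
Result: 2


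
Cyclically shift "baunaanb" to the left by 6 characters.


Input: 'baunaanb', shift = 6
Operation: split at index 6 and swap parts
Front part s[0:6] = 'baunaa'
Back part s[6:] = 'nb'
Rotated = back + front = 'nb' + 'baunaa'
Result: nbbaunaa


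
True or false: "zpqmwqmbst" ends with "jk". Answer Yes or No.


Input string: 'zpqmwqmbst'
Suffix to check: 'jk'
Last 2 characters of input: 'st'
Match: False
Result: No


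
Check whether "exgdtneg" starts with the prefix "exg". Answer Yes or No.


Input string: 'exgdtneg'
Prefix to check: 'exg'
First 3 characters of input: 'exg'
Match: True
Result: Yes


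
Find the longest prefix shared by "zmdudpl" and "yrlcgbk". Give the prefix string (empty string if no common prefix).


String 1: 'zmdudpl'
String 2: 'yrlcgbk'
Compare position by position:
pos 0: 'z' vs 'y' differ -> stop
Longest common prefix: "" (length 0)


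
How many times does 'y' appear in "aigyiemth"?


Input string: 'aigyiemth'
Target character: 'y'
Scan each position: s[3]='y'
Matches found at indices: 3
Total: 1


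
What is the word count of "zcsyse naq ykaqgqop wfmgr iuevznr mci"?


Input string: 'zcsyse naq ykaqgqop wfmgr iuevznr mci'
Operation: split by spaces
Words found: 'zcsyse', 'naq', 'ykaqgqop', 'wfmgr', 'iuevznr', 'mci'
Word count: 6


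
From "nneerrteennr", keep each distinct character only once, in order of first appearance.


Input: 'nneerrteennr'
Operation: keep first occurrence of each character
Scan: s[0]='n' new -> keep; s[1]='n' seen -> skip; s[2]='e' new -> keep; s[3]='e' seen -> skip; s[4]='r' new -> keep; s[5]='r' seen -> skip; s[6]='t' new -> keep; s[7]='e' seen -> skip; s[8]='e' seen -> skip; s[9]='n' seen -> skip; s[10]='n' seen -> skip; s[11]='r' seen -> skip
Result: nert


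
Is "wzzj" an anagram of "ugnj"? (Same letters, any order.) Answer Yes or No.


String 1: 'ugnj' -> sorted: 'gjnu'
String 2: 'wzzj' -> sorted: 'jwzz'
Compare sorted forms: 'gjnu' != 'jwzz'
Anagram: No


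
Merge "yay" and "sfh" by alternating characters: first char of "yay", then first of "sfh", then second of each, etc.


String 1: 'yay'
String 2: 'sfh'
Operation: alternate characters
Pairs: 'y'+'s', 'a'+'f', 'y'+'h'
Result: ysafyh


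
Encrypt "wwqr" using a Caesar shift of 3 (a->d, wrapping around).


Input: 'wwqr', shift = 3
Operation: for each letter, (position + 3) mod 26
Mapping: 'w'(22+3=25)->'z', 'w'(22+3=25)->'z', 'q'(16+3=19)->'t', 'r'(17+3=20)->'u'
Result: zztu


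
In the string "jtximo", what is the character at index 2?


Input string: 'jtximo'
Operation: get character at index 2
Index mapping: s[0]='j', s[1]='t', s[2]='x'
Result: 'x'


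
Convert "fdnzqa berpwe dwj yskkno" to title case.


Input string: 'fdnzqa berpwe dwj yskkno'
Operation: capitalize first letter of each word
Word transformations: 'fdnzqa'->'Fdnzqa', 'berpwe'->'Berpwe', 'dwj'->'Dwj', 'yskkno'->'Yskkno'
Result: Fdnzqa Berpwe Dwj Yskkno


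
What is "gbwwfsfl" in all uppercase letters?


Input string: 'gbwwfsfl'
Operation: convert each letter to uppercase
Mapping: 'g'->'G', 'b'->'B', 'w'->'W', 'w'->'W', 'f'->'F', 's'->'S', 'f'->'F', 'l'->'L'
Result: GBWWFSFL


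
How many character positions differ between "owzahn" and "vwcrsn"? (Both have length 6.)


String 1: 'owzahn'
String 2: 'vwcrsn'
Compare each position: pos 0: 'o'!='v', pos 1: 'w'=='w', pos 2: 'z'!='c', pos 3: 'a'!='r', pos 4: 'h'!='s', pos 5: 'n'=='n'
Differing positions: 4
Hamming distance: 4


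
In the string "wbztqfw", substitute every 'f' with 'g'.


Input string: 'wbztqfw'
Operation: replace 'f' with 'g'
Positions of 'f': 5
After replacement: wbztqgw


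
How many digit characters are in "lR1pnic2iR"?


Input string: 'lR1pnic2iR'
Operation: count digit characters (0-9)
Scan: 'l', 'R', '1'(digit), 'p', 'n', 'i', 'c', '2'(digit), 'i', 'R'
Digits found: 2
Result: 2


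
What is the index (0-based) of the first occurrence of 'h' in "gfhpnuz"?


Input string: 'gfhpnuz'
Target: 'h'
Scanning left to right: s[0]='g', s[1]='f', s[2]='h'
First match at index: 2


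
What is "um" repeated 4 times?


Input string: 'um'
Operation: repeat 4 times
Concatenation: 'um' + 'um' + 'um' + 'um'
Result: umumumum


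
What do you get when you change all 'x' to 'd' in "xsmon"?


Input string: 'xsmon'
Operation: replace 'x' with 'd'
Positions of 'x': 0
After replacement: dsmon


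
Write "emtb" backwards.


Input string: 'emtb'
Operation: reverse character order
Original order: 'e' -> 'm' -> 't' -> 'b'
Reversed order: 'b' -> 't' -> 'm' -> 'e'
Result: btme


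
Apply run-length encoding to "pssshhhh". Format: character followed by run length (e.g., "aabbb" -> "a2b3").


Input: 'pssshhhh'
Operation: identify consecutive runs
Runs: 'p' -> p1, 'sss' -> s3, 'hhhh' -> h4
Encoded: p1s3h4


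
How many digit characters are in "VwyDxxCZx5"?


Input string: 'VwyDxxCZx5'
Operation: count digit characters (0-9)
Scan: 'V', 'w', 'y', 'D', 'x', 'x', 'C', 'Z', 'x', '5'(digit)
Digits found: 1
Result: 1


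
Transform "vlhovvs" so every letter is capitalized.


Input string: 'vlhovvs'
Operation: convert each letter to uppercase
Mapping: 'v'->'V', 'l'->'L', 'h'->'H', 'o'->'O', 'v'->'V', 'v'->'V', 's'->'S'
Result: VLHOVVS


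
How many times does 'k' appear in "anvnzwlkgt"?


Input string: 'anvnzwlkgt'
Target character: 'k'
Scan each position: s[7]='k'
Matches found at indices: 7
Total: 1


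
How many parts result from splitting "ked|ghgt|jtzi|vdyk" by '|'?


Input string: 'ked|ghgt|jtzi|vdyk'
Delimiter: '|'
Split result: 'ked', 'ghgt', 'jtzi', 'vdyk'
Number of parts: 4


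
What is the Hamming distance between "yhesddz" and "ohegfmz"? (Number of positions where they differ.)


String 1: 'yhesddz'
String 2: 'ohegfmz'
Compare each position: pos 0: 'y'!='o', pos 1: 'h'=='h', pos 2: 'e'=='e', pos 3: 's'!='g', pos 4: 'd'!='f', pos 5: 'd'!='m', pos 6: 'z'=='z'
Differing positions: 4
Hamming distance: 4


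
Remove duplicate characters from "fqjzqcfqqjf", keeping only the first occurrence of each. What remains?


Input: 'fqjzqcfqqjf'
Operation: keep first occurrence of each character
Scan: s[0]='f' new -> keep; s[1]='q' new -> keep; s[2]='j' new -> keep; s[3]='z' new -> keep; s[4]='q' seen -> skip; s[5]='c' new -> keep; s[6]='f' seen -> skip; s[7]='q' seen -> skip; s[8]='q' seen -> skip; s[9]='j' seen -> skip; s[10]='f' seen -> skip
Result: fqjzc


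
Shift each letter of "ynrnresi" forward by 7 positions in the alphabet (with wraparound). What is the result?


Input: 'ynrnresi', shift = 7
Operation: for each letter, (position + 7) mod 26
Mapping: 'y'(24+7=31, 31 mod 26=5)->'f', 'n'(13+7=20)->'u', 'r'(17+7=24)->'y', 'n'(13+7=20)->'u', 'r'(17+7=24)->'y', 'e'(4+7=11)->'l', 's'(18+7=25)->'z', 'i'(8+7=15)->'p'
Result: fuyuylzp


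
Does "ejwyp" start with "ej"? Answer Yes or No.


Input string: 'ejwyp'
Prefix to check: 'ej'
First 2 characters of input: 'ej'
Match: True
Result: Yes


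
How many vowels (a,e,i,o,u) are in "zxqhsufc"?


Input string: 'zxqhsufc'
Operation: count vowels (a, e, i, o, u)
Scan: s[0]='z', s[1]='x', s[2]='q', s[3]='h', s[4]='s', s[5]='u' (vowel), s[6]='f', s[7]='c'
Vowels found: 1
Result: 1


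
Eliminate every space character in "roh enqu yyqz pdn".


Input string: 'roh enqu yyqz pdn'
Operation: remove all spaces
Words: 'roh', 'enqu', 'yyqz', 'pdn'
Join without spaces: rohenquyyqzpdn


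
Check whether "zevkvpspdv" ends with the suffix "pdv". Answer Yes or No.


Input string: 'zevkvpspdv'
Suffix to check: 'pdv'
Last 3 characters of input: 'pdv'
Match: True
Result: Yes


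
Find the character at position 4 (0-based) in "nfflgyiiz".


Input string: 'nfflgyiiz'
Operation: get character at index 4
Index mapping: s[0]='n', s[1]='f', s[2]='f', s[3]='l', s[4]='g'
Result: 'g'


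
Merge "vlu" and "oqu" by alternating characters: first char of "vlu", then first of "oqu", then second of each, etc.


String 1: 'vlu'
String 2: 'oqu'
Operation: alternate characters
Pairs: 'v'+'o', 'l'+'q', 'u'+'u'
Result: volquu


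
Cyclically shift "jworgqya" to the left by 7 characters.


Input: 'jworgqya', shift = 7
Operation: split at index 7 and swap parts
Front part s[0:7] = 'jworgqy'
Back part s[7:] = 'a'
Rotated = back + front = 'a' + 'jworgqy'
Result: ajworgqy


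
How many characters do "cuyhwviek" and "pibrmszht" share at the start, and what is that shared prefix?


String 1: 'cuyhwviek'
String 2: 'pibrmszht'
Compare position by position:
pos 0: 'c' vs 'p' differ -> stop
Longest common prefix: "" (length 0)


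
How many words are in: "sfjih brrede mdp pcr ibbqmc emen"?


Input string: 'sfjih brrede mdp pcr ibbqmc emen'
Operation: split by spaces
Words found: 'sfjih', 'brrede', 'mdp', 'pcr', 'ibbqmc', 'emen'
Word count: 6


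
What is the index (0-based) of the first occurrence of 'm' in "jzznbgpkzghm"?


Input string: 'jzznbgpkzghm'
Target: 'm'
Scanning left to right: s[0]='j', s[1]='z', s[2]='z', s[3]='n', s[4]='b', s[5]='g', s[6]='p', s[7]='k', s[8]='z', s[9]='g', s[10]='h', s[11]='m'
First match at index: 11


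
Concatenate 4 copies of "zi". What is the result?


Input string: 'zi'
Operation: repeat 4 times
Concatenation: 'zi' + 'zi' + 'zi' + 'zi'
Result: zizizizi


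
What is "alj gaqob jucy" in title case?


Input string: 'alj gaqob jucy'
Operation: capitalize first letter of each word
Word transformations: 'alj'->'Alj', 'gaqob'->'Gaqob', 'jucy'->'Jucy'
Result: Alj Gaqob Jucy


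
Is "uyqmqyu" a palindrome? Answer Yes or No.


Input string: 'uyqmqyu'
Reversed: 'uyqmqyu'
Compare pairs: s[0]='u' vs s[6]='u' (match), s[1]='y' vs s[5]='y' (match), s[2]='q' vs s[4]='q' (match)
Palindrome: Yes


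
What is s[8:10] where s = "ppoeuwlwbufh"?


Input string: 'ppoeuwlwbufh'
Operation: slice [8:10]
Extract characters: s[8]='b', s[9]='u'
Result: bu


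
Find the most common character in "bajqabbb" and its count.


Input: 'bajqabbb'
Operation: tally each character
Counts: 'a':2, 'b':4, 'j':1, 'q':1
Maximum: 'b' appears 4 times


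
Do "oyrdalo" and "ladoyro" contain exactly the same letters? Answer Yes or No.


String 1: 'oyrdalo' -> sorted: 'adloory'
String 2: 'ladoyro' -> sorted: 'adloory'
Compare sorted forms: 'adloory' == 'adloory'
Anagram: Yes


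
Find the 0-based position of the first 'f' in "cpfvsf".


Input string: 'cpfvsf'
Target: 'f'
Scanning left to right: s[0]='c', s[1]='p', s[2]='f'
First match at index: 2


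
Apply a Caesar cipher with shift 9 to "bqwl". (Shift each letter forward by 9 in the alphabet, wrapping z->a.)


Input: 'bqwl', shift = 9
Operation: for each letter, (position + 9) mod 26
Mapping: 'b'(1+9=10)->'k', 'q'(16+9=25)->'z', 'w'(22+9=31, 31 mod 26=5)->'f', 'l'(11+9=20)->'u'
Result: kzfu


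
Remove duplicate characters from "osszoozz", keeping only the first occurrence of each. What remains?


Input: 'osszoozz'
Operation: keep first occurrence of each character
Scan: s[0]='o' new -> keep; s[1]='s' new -> keep; s[2]='s' seen -> skip; s[3]='z' new -> keep; s[4]='o' seen -> skip; s[5]='o' seen -> skip; s[6]='z' seen -> skip; s[7]='z' seen -> skip
Result: osz


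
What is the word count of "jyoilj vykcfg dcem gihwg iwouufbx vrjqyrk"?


Input string: 'jyoilj vykcfg dcem gihwg iwouufbx vrjqyrk'
Operation: split by spaces
Words found: 'jyoilj', 'vykcfg', 'dcem', 'gihwg', 'iwouufbx', 'vrjqyrk'
Word count: 6


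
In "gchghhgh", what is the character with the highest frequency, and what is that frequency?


Input: 'gchghhgh'
Operation: tally each character
Counts: 'c':1, 'g':3, 'h':4
Maximum: 'h' appears 4 times


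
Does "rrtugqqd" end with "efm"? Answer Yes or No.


Input string: 'rrtugqqd'
Suffix to check: 'efm'
Last 3 characters of input: 'qqd'
Match: False
Result: No


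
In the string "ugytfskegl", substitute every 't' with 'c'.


Input string: 'ugytfskegl'
Operation: replace 't' with 'c'
Positions of 't': 3
After replacement: ugycfskegl


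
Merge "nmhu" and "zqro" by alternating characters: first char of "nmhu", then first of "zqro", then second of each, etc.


String 1: 'nmhu'
String 2: 'zqro'
Operation: alternate characters
Pairs: 'n'+'z', 'm'+'q', 'h'+'r', 'u'+'o'
Result: nzmqhruo


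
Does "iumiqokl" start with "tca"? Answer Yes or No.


Input string: 'iumiqokl'
Prefix to check: 'tca'
First 3 characters of input: 'ium'
Match: False
Result: No


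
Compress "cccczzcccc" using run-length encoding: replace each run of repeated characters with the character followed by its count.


Input: 'cccczzcccc'
Operation: identify consecutive runs
Runs: 'cccc' -> c4, 'zz' -> z2, 'cccc' -> c4
Encoded: c4z2c4


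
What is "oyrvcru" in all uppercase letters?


Input string: 'oyrvcru'
Operation: convert each letter to uppercase
Mapping: 'o'->'O', 'y'->'Y', 'r'->'R', 'v'->'V', 'c'->'C', 'r'->'R', 'u'->'U'
Result: OYRVCRU


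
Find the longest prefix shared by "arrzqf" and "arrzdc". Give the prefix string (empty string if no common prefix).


String 1: 'arrzqf'
String 2: 'arrzdc'
Compare position by position:
pos 0: 'a' vs 'a' match
pos 1: 'r' vs 'r' match
pos 2: 'r' vs 'r' match
pos 3: 'z' vs 'z' match
pos 4: 'q' vs 'd' differ -> stop
Longest common prefix: "arrz" (length 4)


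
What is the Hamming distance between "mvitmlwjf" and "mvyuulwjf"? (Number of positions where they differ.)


String 1: 'mvitmlwjf'
String 2: 'mvyuulwjf'
Compare each position: pos 0: 'm'=='m', pos 1: 'v'=='v', pos 2: 'i'!='y', pos 3: 't'!='u', pos 4: 'm'!='u', pos 5: 'l'=='l', pos 6: 'w'=='w', pos 7: 'j'=='j', pos 8: 'f'=='f'
Differing positions: 3
Hamming distance: 3


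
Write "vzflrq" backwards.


Input string: 'vzflrq'
Operation: reverse character order
Original order: 'v' -> 'z' -> 'f' -> 'l' -> 'r' -> 'q'
Reversed order: 'q' -> 'r' -> 'l' -> 'f' -> 'z' -> 'v'
Result: qrlfzv


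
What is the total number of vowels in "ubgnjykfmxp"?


Input string: 'ubgnjykfmxp'
Operation: count vowels (a, e, i, o, u)
Scan: s[0]='u' (vowel), s[1]='b', s[2]='g', s[3]='n', s[4]='j', s[5]='y', s[6]='k', s[7]='f', s[8]='m', s[9]='x', s[10]='p'
Vowels found: 1
Result: 1
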